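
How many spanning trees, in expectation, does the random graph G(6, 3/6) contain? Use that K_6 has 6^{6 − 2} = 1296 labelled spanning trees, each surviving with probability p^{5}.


K_6 has 6^{6 − 2} = 1296 labelled spanning trees.
For each such spanning tree H, let X_H = 1 if all 5 edges of H are present in G. Then P[X_H = 1] = p^{5} = (1/2)^{5} = 1/32.
Summing the indicators: E[X] = Σ_H E[X_H] = 1296 · p^{5} = 1296 · 1/32 = 81/2.
Numerically: E[X] ≈ 40.5.

E[X] = 1296 · (1/2)^{5} = 81/2 ≈ 40.5.


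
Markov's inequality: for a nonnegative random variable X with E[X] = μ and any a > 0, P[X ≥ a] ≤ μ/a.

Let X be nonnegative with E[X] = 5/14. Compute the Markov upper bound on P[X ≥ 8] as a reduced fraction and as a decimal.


μ = E[X] = 5/14, a = 8.
Markov: P[X ≥ 8] ≤ μ/a = (5/14)/8 = 5/112.
Numerically: ≈ 0.044643.
(Since a = 8 > μ = 0.357143, the bound 5/112 is < 1 and informative.)

P[X ≥ 8] ≤ 5/112 ≈ 0.044643.


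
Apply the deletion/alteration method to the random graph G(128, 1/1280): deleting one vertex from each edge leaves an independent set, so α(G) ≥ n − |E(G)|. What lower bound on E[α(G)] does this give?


E[|E(G)|] = C(128, 2)·p = 8128 · (1/1280) = 127/20.
E[α(G)] ≥ n − E[|E(G)|] = 128 − 127/20 = 2433/20.
Numerically: ≈ 121.6500.
(This is only a lower bound; the true E[α(G)] may be larger.)

E[α(G)] ≥ 2433/20 ≈ 121.6500.


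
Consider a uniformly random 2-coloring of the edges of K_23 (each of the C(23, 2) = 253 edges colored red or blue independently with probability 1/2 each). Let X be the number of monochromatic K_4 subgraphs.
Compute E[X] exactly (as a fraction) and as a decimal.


Let X = Σ_S X_S over the C(23, 4) = 8855 subsets S of size 4, where X_S = 1 if the K_4 on S is monochromatic.
For a fixed S, the K_4 on S has C(4, 2) = 6 edges. P[all 6 edges red] = (1/2)^6, and likewise for blue, so P[monochromatic] = 2·(1/2)^6 = 2^{1 − 6} = 1/32.
By linearity: E[X] = C(23, 4) · 2^{1 − 6} = 8855 · 1/32 = 8855/32.
Numerically: E[X] ≈ 276.7188.

E[X] = C(23,4)·2^(1−C(4,2)) = 8855/32 ≈ 276.7188.


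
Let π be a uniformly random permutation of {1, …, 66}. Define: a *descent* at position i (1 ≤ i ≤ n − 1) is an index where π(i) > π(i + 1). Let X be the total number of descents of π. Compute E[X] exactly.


Write X = Σ X_I over i = 1, …, 65, with X_I the indicator of one descent.
There are 65 indicators.
For each fixed i, the pair (π(i), π(i+1)) is a uniformly random ordered pair of distinct values from {1, …, 66}; by symmetry P[π(i) > π(i+1)] = 1/2.
By linearity: E[X] = 65 · (1/2) = (66 − 1) · (1/2) = 65/2 ≈ 32.500.

E[X] = 65/2 = 32.500.


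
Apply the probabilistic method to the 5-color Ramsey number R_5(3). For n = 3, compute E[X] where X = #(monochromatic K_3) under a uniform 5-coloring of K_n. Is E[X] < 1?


E[X] = C(3, 3) · 5^{1 − 3} = 1 · 5^{−2} = 1/25.
As a reduced fraction: E[X] = 1/25 ≈ 0.0400000.
Is E[X] < 1? YES.
Since E[X] < 1, there exists a 5-coloring of K_{3} with no monochromatic K_3; hence R_5(3) > 3.

E[X] = 1/25 ≈ 0.0400000; E[X] < 1, so R_5(3) > 3.


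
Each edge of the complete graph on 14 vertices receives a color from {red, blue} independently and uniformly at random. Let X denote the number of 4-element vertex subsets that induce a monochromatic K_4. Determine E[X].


Let X = Σ_S X_S over the C(14, 4) = 1001 subsets S of size 4, where X_S = 1 if the K_4 on S is monochromatic.
For a fixed S, the K_4 on S has C(4, 2) = 6 edges. P[all 6 edges red] = (1/2)^6, and likewise for blue, so P[monochromatic] = 2·(1/2)^6 = 2^{1 − 6} = 1/32.
By linearity of expectation: E[X] = C(14, 4) · 2^{1 − 6} = 1001 · 1/32 = 1001/32.
Numerically: E[X] ≈ 31.281.

E[X] = C(14,4)·2^(1−C(4,2)) = 1001/32 ≈ 31.281.


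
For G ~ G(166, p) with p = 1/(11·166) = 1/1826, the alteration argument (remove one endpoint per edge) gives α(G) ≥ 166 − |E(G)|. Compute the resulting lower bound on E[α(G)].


E[|E(G)|] = C(166, 2)·p = 13695 · (1/1826) = 15/2.
E[α(G)] ≥ n − E[|E(G)|] = 166 − 15/2 = 317/2.
Numerically: ≈ 158.500000.
(This is only a lower bound; the true E[α(G)] may be larger.)

E[α(G)] ≥ 317/2 ≈ 158.500000.


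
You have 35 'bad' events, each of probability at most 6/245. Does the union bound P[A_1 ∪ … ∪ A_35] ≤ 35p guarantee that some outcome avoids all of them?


Union bound: P[∪_{i=1}^{35} A_i] ≤ Σ_i P[A_i] ≤ 35·p = 35·(6/245) = 6/7.
Numerically: 6/7 ≈ 0.857.
Is 6/7 < 1? YES.
Since P[∪ A_i] ≤ 6/7 < 1, the complement has P[∩ A_i^c] ≥ 1 − 6/7 = 1/7 > 0, so some outcome avoids every A_i.

35·p = 6/7 ≈ 0.857; existence CERTIFIED by the union bound.


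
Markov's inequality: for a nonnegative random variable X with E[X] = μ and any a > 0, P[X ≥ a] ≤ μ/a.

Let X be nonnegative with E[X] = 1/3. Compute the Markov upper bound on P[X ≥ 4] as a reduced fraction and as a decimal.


μ = E[X] = 1/3, a = 4.
Markov: P[X ≥ 4] ≤ μ/a = (1/3)/4 = 1/12.
Numerically: ≈ 0.083333.
(Since a = 4 > μ = 0.333333, the bound 1/12 is < 1 and informative.)

P[X ≥ 4] ≤ 1/12 ≈ 0.083333.


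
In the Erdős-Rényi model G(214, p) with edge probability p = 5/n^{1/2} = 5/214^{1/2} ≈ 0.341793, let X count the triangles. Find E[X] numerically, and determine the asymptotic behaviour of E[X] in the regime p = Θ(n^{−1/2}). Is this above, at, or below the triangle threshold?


Number of potential triangles: C(214, 3) = 1610564.
Each occurs with probability p³ ≈ (0.341793)³ ≈ 3.99290845e-02.
By linearity: E[X] = C(214, 3)·p³ ≈ 1610564 · 3.99290845e-02 ≈ 64308.346085.
Since α = 1/2 < 1, p = c/n^{1/2} ≫ 1/n is above the triangle threshold p ~ 1/n. Asymptotically E[X] ~ (c³/6)·n^{3(1−α)} = (5³/6)·n^{1.5} → ∞; triangles are abundant w.h.p.

E[X] ≈ 64308.346085; in regime p = Θ(1/n^{1/2}) E[X] diverges (above the triangle threshold p ~ 1/n).


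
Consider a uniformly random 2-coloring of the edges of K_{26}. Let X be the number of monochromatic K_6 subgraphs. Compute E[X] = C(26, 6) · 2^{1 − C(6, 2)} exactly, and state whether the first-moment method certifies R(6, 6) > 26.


E[X] = C(26, 6) · 2^{1 − 15} = 230230 · 2^{−14} = 230230/16384.
As a reduced fraction: E[X] = 115115/8192 ≈ 14.052.
Is E[X] < 1? NO.
Since E[X] ≥ 1, the first-moment bound is inconclusive at n = 26; it does NOT by itself certify R(6, 6) > 26.

E[X] = 115115/8192 ≈ 14.052; E[X] ≥ 1; first-moment method inconclusive here.


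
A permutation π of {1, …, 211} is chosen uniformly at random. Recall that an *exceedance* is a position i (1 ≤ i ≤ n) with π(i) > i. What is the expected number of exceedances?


Write X = Σ_{i=1}^{211} X_i, where X_i = 1_{π(i) > i}.
For each fixed i, π(i) is uniform over {1, …, 211} (marginal of a uniform permutation), so P[π(i) > i] = (n − i)/n. Summing: Σ_{i=1}^{211} (n − i)/n = (0 + 1 + … + 210)/211 = 211(211 − 1)/(2·211) = (211 − 1)/2.
Hence E[X] = Σ_{i=1}^{211} (211 − i)/211 = 105 ≈ 105.000000.

E[X] = 105 = 105.000000.


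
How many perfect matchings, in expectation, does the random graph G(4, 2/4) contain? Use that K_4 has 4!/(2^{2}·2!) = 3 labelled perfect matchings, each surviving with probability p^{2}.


K_4 has 4!/(2^{2}·2!) = 3 labelled perfect matchings.
For each such perfect matching H, let X_H = 1 if all 2 edges of H are present in G. Then P[X_H = 1] = p^{2} = (1/2)^{2} = 1/4.
By linearity of expectation: E[X] = Σ_H E[X_H] = 3 · p^{2} = 3 · 1/4 = 3/4.
Numerically: E[X] ≈ 0.75.

E[X] = 3 · (1/2)^{2} = 3/4 ≈ 0.75.


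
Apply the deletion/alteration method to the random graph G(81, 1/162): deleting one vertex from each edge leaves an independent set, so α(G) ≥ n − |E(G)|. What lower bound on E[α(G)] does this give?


E[|E(G)|] = C(81, 2)·p = 3240 · (1/162) = 20.
E[α(G)] ≥ n − E[|E(G)|] = 81 − 20 = 61.
Numerically: ≈ 61.0000.
(This is only a lower bound; the true E[α(G)] may be larger.)

E[α(G)] ≥ 61 ≈ 61.0000.


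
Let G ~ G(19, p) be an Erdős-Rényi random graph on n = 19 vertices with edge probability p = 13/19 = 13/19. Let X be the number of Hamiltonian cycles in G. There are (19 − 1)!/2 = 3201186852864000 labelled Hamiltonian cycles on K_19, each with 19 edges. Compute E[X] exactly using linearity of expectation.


K_19 has (19 − 1)!/2 = 3201186852864000 labelled Hamiltonian cycles.
For each such Hamiltonian cycle H, let X_H = 1 if all 19 edges of H are present in G. Then P[X_H = 1] = p^{19} = (13/19)^{19} = 1461920290375446110677/1978419655660313589123979.
By linearity: E[X] = Σ_H E[X_H] = 3201186852864000 · p^{19} = 3201186852864000 · 1461920290375446110677/1978419655660313589123979 = 4679880013484999364018134658428928000/1978419655660313589123979.
Numerically: E[X] ≈ 2.3655e+12.

E[X] = 3201186852864000 · (13/19)^{19} = 4679880013484999364018134658428928000/1978419655660313589123979 ≈ 2.3655e+12.


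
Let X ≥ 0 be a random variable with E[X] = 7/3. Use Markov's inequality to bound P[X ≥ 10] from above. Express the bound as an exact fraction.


μ = E[X] = 7/3, a = 10.
Markov: P[X ≥ 10] ≤ μ/a = (7/3)/10 = 7/30.
Numerically: ≈ 0.233.
(Since a = 10 > μ = 2.333, the bound 7/30 is < 1 and informative.)

P[X ≥ 10] ≤ 7/30 ≈ 0.233.


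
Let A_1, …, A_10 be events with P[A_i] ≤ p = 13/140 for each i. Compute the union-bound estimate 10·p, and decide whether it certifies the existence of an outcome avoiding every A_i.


Union bound: P[∪_{i=1}^{10} A_i] ≤ Σ_i P[A_i] ≤ 10·p = 10·(13/140) = 13/14.
Numerically: 13/14 ≈ 0.929.
Is 13/14 < 1? YES.
Since P[∪ A_i] ≤ 13/14 < 1, the complement has P[∩ A_i^c] ≥ 1 − 13/14 = 1/14 > 0, so some outcome avoids every A_i.

10·p = 13/14 ≈ 0.929; existence CERTIFIED by the union bound.


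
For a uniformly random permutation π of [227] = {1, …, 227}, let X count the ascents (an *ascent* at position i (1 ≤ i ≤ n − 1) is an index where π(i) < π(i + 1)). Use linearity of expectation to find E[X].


Write X = Σ X_I over i = 1, …, 226, with X_I the indicator of one ascent.
There are 226 indicators.
For each fixed i, the pair (π(i), π(i+1)) is a uniformly random ordered pair of distinct values from {1, …, 227}; by symmetry P[π(i) < π(i+1)] = 1/2.
By linearity: E[X] = 226 · (1/2) = (227 − 1) · (1/2) = 113 ≈ 113.00000.

E[X] = 113 = 113.00000.


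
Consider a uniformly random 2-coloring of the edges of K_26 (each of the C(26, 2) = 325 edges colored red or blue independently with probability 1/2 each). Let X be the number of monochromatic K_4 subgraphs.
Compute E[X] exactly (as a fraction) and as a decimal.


Let X = Σ_S X_S over the C(26, 4) = 14950 subsets S of size 4, where X_S = 1 if the K_4 on S is monochromatic.
For a fixed S, the K_4 on S has C(4, 2) = 6 edges. P[all 6 edges red] = (1/2)^6, and likewise for blue, so P[monochromatic] = 2·(1/2)^6 = 2^{1 − 6} = 1/32.
By linearity: E[X] = C(26, 4) · 2^{1 − 6} = 14950 · 1/32 = 7475/16.
Numerically: E[X] ≈ 467.187500.

E[X] = C(26,4)·2^(1−C(4,2)) = 7475/16 ≈ 467.187500.


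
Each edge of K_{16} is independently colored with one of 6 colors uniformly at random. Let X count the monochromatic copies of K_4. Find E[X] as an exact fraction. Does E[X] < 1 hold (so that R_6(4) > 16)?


E[X] = C(16, 4) · 6^{1 − 6} = 1820 · 6^{−5} = 1820/7776.
As a reduced fraction: E[X] = 455/1944 ≈ 0.234053.
Is E[X] < 1? YES.
Since E[X] < 1, there exists a 6-coloring of K_{16} with no monochromatic K_4; hence R_6(4) > 16.

E[X] = 455/1944 ≈ 0.234053; E[X] < 1, so R_6(4) > 16.


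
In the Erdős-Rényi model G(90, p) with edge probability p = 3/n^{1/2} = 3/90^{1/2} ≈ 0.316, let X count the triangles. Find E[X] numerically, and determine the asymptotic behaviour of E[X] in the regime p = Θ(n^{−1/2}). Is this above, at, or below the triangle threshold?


Number of potential triangles: C(90, 3) = 117480.
Each occurs with probability p³ ≈ (0.316)³ ≈ 3.16228e-02.
By linearity: E[X] = C(90, 3)·p³ ≈ 117480 · 3.16228e-02 ≈ 3715.044.
Since α = 1/2 < 1, p = c/n^{1/2} ≫ 1/n is above the triangle threshold p ~ 1/n. Asymptotically E[X] ~ (c³/6)·n^{3(1−α)} = (3³/6)·n^{1.5} → ∞; triangles are abundant w.h.p.

E[X] ≈ 3715.044; in regime p = Θ(1/n^{1/2}) E[X] diverges (above the triangle threshold p ~ 1/n).


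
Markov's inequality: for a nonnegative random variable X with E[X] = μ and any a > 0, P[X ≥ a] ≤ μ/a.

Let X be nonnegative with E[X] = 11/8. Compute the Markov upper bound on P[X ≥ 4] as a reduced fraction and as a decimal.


μ = E[X] = 11/8, a = 4.
Markov: P[X ≥ 4] ≤ μ/a = (11/8)/4 = 11/32.
Numerically: ≈ 0.344.
(Since a = 4 > μ = 1.375, the bound 11/32 is < 1 and informative.)

P[X ≥ 4] ≤ 11/32 ≈ 0.344.


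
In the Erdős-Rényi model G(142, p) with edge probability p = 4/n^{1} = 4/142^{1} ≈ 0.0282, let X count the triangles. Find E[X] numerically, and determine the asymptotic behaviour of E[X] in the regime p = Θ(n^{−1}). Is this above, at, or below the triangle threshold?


Number of potential triangles: C(142, 3) = 467180.
Each occurs with probability p³ ≈ (0.0282)³ ≈ 2.23519e-05.
By linearity: E[X] = C(142, 3)·p³ ≈ 467180 · 2.23519e-05 ≈ 10.442.
Here α = 1, so p = 4/n is exactly at the triangle threshold p ~ 1/n. Asymptotically E[X] → c³/6 = 4³/6 = 32/3 ≈ 10.667, a bounded constant. In this regime the triangle count is asymptotically Poisson(c³/6).

E[X] ≈ 10.442; in regime p = Θ(1/n^{1}) E[X] stays bounded (at the triangle threshold p ~ 1/n).


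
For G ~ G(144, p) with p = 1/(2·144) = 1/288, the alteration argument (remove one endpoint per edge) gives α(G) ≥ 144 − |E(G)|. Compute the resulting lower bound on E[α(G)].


E[|E(G)|] = C(144, 2)·p = 10296 · (1/288) = 143/4.
E[α(G)] ≥ n − E[|E(G)|] = 144 − 143/4 = 433/4.
Numerically: ≈ 108.250000.
(This is only a lower bound; the true E[α(G)] may be larger.)

E[α(G)] ≥ 433/4 ≈ 108.250000.


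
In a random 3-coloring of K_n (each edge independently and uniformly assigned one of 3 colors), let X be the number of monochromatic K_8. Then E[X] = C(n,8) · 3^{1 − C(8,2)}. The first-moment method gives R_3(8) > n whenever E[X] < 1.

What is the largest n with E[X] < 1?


We need C(n, 8) · 3^{1 − 28} < 1, i.e. C(n, 8) < 3^{28 − 1} = 7625597484987.
Check values of n near the boundary:
  n = 154: C(154, 8) = 6521818990995; 6521818990995 < 7625597484987? YES
  n = 155: C(155, 8) = 6876747915675; 6876747915675 < 7625597484987? YES
  n = 156: C(156, 8) = 7248464019225; 7248464019225 < 7625597484987? YES
  n = 157: C(157, 8) = 7637643295425; 7637643295425 < 7625597484987? NO
  n = 158: C(158, 8) = 8044984271181; 8044984271181 < 7625597484987? NO
  n = 159: C(159, 8) = 8471208603429; 8471208603429 < 7625597484987? NO
The largest n with C(n, 8) < 7625597484987 is n = 156 (where E[X] = 805384891025/847288609443 ≈ 0.950544). Hence R_3(8) > 156, i.e. R_3(8) ≥ 157.

Largest n = 156; hence R_3(8) > 156.


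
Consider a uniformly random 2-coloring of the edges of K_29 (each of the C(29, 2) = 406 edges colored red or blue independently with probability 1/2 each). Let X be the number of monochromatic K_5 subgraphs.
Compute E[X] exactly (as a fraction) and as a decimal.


Let X = Σ_S X_S over the C(29, 5) = 118755 subsets S of size 5, where X_S = 1 if the K_5 on S is monochromatic.
For a fixed S, the K_5 on S has C(5, 2) = 10 edges. P[all 10 edges red] = (1/2)^10, and likewise for blue, so P[monochromatic] = 2·(1/2)^10 = 2^{1 − 10} = 1/512.
By linearity: E[X] = C(29, 5) · 2^{1 − 10} = 118755 · 1/512 = 118755/512.
Numerically: E[X] ≈ 231.943.

E[X] = C(29,5)·2^(1−C(5,2)) = 118755/512 ≈ 231.943.


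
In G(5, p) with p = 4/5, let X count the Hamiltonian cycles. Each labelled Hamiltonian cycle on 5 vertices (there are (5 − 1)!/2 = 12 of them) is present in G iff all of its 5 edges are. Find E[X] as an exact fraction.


K_5 has (5 − 1)!/2 = 12 labelled Hamiltonian cycles.
For each such Hamiltonian cycle H, let X_H = 1 if all 5 edges of H are present in G. Then P[X_H = 1] = p^{5} = (4/5)^{5} = 1024/3125.
By linearity: E[X] = Σ_H E[X_H] = 12 · p^{5} = 12 · 1024/3125 = 12288/3125.
Numerically: E[X] ≈ 3.9322.

E[X] = 12 · (4/5)^{5} = 12288/3125 ≈ 3.9322.


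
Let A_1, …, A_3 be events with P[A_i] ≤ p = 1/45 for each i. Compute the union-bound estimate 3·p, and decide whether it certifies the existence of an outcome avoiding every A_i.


Union bound: P[∪_{i=1}^{3} A_i] ≤ Σ_i P[A_i] ≤ 3·p = 3·(1/45) = 1/15.
Numerically: 1/15 ≈ 0.067.
Is 1/15 < 1? YES.
Since P[∪ A_i] ≤ 1/15 < 1, the complement has P[∩ A_i^c] ≥ 1 − 1/15 = 14/15 > 0, so some outcome avoids every A_i.

3·p = 1/15 ≈ 0.067; existence CERTIFIED by the union bound.


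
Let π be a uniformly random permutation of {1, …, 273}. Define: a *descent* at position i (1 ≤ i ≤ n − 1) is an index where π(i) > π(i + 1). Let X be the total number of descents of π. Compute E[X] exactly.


Write X = Σ X_I over i = 1, …, 272, with X_I the indicator of one descent.
There are 272 indicators.
For each fixed i, the pair (π(i), π(i+1)) is a uniformly random ordered pair of distinct values from {1, …, 273}; by symmetry P[π(i) > π(i+1)] = 1/2.
By linearity: E[X] = 272 · (1/2) = (273 − 1) · (1/2) = 136 ≈ 136.0000.

E[X] = 136 = 136.0000.


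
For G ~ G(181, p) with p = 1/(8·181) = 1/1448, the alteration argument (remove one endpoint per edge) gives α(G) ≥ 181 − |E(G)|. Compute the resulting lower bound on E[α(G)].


E[|E(G)|] = C(181, 2)·p = 16290 · (1/1448) = 45/4.
E[α(G)] ≥ n − E[|E(G)|] = 181 − 45/4 = 679/4.
Numerically: ≈ 169.7500.
(This is only a lower bound; the true E[α(G)] may be larger.)

E[α(G)] ≥ 679/4 ≈ 169.7500.


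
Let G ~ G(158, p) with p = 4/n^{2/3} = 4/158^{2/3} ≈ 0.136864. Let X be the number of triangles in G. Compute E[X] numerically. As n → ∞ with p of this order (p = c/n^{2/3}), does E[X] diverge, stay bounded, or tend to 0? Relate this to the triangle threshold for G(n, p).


Number of potential triangles: C(158, 3) = 644956.
Each occurs with probability p³ ≈ (0.136864)³ ≈ 2.56369172e-03.
By linearity: E[X] = C(158, 3)·p³ ≈ 644956 · 2.56369172e-03 ≈ 1653.468354.
Since α = 2/3 < 1, p = c/n^{2/3} ≫ 1/n is above the triangle threshold p ~ 1/n. Asymptotically E[X] ~ (c³/6)·n^{3(1−α)} = (4³/6)·n^{1} → ∞; triangles are abundant w.h.p.

E[X] ≈ 1653.468354; in regime p = Θ(1/n^{2/3}) E[X] diverges (above the triangle threshold p ~ 1/n).


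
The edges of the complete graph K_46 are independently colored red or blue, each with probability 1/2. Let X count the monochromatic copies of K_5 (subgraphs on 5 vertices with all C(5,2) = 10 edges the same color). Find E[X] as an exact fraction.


Let X = Σ_S X_S over the C(46, 5) = 1370754 subsets S of size 5, where X_S = 1 if the K_5 on S is monochromatic.
For a fixed S, the K_5 on S has C(5, 2) = 10 edges. P[all 10 edges red] = (1/2)^10, and likewise for blue, so P[monochromatic] = 2·(1/2)^10 = 2^{1 − 10} = 1/512.
Summing: E[X] = C(46, 5) · 2^{1 − 10} = 1370754 · 1/512 = 685377/256.
Numerically: E[X] ≈ 2677.25391.

E[X] = C(46,5)·2^(1−C(5,2)) = 685377/256 ≈ 2677.25391.


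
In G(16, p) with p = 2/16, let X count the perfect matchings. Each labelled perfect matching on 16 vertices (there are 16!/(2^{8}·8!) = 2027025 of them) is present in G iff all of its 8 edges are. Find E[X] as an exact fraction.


K_16 has 16!/(2^{8}·8!) = 2027025 labelled perfect matchings.
For each such perfect matching H, let X_H = 1 if all 8 edges of H are present in G. Then P[X_H = 1] = p^{8} = (1/8)^{8} = 1/16777216.
Summing the indicators: E[X] = Σ_H E[X_H] = 2027025 · p^{8} = 2027025 · 1/16777216 = 2027025/16777216.
Numerically: E[X] ≈ 0.121.

E[X] = 2027025 · (1/8)^{8} = 2027025/16777216 ≈ 0.121.


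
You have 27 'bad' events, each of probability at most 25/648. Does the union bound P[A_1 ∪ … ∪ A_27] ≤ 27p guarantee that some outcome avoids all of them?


Union bound: P[∪_{i=1}^{27} A_i] ≤ Σ_i P[A_i] ≤ 27·p = 27·(25/648) = 25/24.
Numerically: 25/24 ≈ 1.04167.
Is 25/24 < 1? NO.
Since the bound 25/24 is ≥ 1, the union bound is uninformative here; it does NOT by itself certify existence.

27·p = 25/24 ≈ 1.04167; existence NOT certified by the union bound.


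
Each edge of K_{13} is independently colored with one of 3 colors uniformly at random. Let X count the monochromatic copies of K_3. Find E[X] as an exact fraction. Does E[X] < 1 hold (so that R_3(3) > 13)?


E[X] = C(13, 3) · 3^{1 − 3} = 286 · 3^{−2} = 286/9.
As a reduced fraction: E[X] = 286/9 ≈ 31.777778.
Is E[X] < 1? NO.
Since E[X] ≥ 1, the first-moment bound is inconclusive at n = 13; it does NOT by itself certify R_3(3) > 13.

E[X] = 286/9 ≈ 31.777778; E[X] ≥ 1; first-moment method inconclusive here.


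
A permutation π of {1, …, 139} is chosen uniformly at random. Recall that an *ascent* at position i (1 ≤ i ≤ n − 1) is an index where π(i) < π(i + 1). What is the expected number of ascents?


Write X = Σ X_I over i = 1, …, 138, with X_I the indicator of one ascent.
There are 138 indicators.
For each fixed i, the pair (π(i), π(i+1)) is a uniformly random ordered pair of distinct values from {1, …, 139}; by symmetry P[π(i) < π(i+1)] = 1/2.
By linearity: E[X] = 138 · (1/2) = (139 − 1) · (1/2) = 69 ≈ 69.00000.

E[X] = 69 = 69.00000.


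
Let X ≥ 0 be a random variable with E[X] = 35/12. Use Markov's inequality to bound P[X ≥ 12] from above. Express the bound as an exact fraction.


μ = E[X] = 35/12, a = 12.
Markov: P[X ≥ 12] ≤ μ/a = (35/12)/12 = 35/144.
Numerically: ≈ 0.24306.
(Since a = 12 > μ = 2.91667, the bound 35/144 is < 1 and informative.)

P[X ≥ 12] ≤ 35/144 ≈ 0.24306.


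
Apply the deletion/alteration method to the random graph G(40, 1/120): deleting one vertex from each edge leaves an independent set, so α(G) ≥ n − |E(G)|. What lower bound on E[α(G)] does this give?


E[|E(G)|] = C(40, 2)·p = 780 · (1/120) = 13/2.
E[α(G)] ≥ n − E[|E(G)|] = 40 − 13/2 = 67/2.
Numerically: ≈ 33.50000.
(This is only a lower bound; the true E[α(G)] may be larger.)

E[α(G)] ≥ 67/2 ≈ 33.50000.


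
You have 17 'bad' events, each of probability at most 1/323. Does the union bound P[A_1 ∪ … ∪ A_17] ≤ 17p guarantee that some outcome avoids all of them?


Union bound: P[∪_{i=1}^{17} A_i] ≤ Σ_i P[A_i] ≤ 17·p = 17·(1/323) = 1/19.
Numerically: 1/19 ≈ 0.05263.
Is 1/19 < 1? YES.
Since P[∪ A_i] ≤ 1/19 < 1, the complement has P[∩ A_i^c] ≥ 1 − 1/19 = 18/19 > 0, so some outcome avoids every A_i.

17·p = 1/19 ≈ 0.05263; existence CERTIFIED by the union bound.


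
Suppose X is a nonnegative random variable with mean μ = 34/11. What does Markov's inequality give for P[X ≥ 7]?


μ = E[X] = 34/11, a = 7.
Markov: P[X ≥ 7] ≤ μ/a = (34/11)/7 = 34/77.
Numerically: ≈ 0.44156.
(Since a = 7 > μ = 3.09091, the bound 34/77 is < 1 and informative.)

P[X ≥ 7] ≤ 34/77 ≈ 0.44156.


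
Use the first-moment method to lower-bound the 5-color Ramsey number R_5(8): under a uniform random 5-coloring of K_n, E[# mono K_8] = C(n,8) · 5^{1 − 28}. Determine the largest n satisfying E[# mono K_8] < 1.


We need C(n, 8) · 5^{1 − 28} < 1, i.e. C(n, 8) < 5^{28 − 1} = 7450580596923828125.
Check values of n near the boundary:
  n = 862: C(862, 8) = 7317951015318931845; 7317951015318931845 < 7450580596923828125? YES
  n = 863: C(863, 8) = 7386423071602617757; 7386423071602617757 < 7450580596923828125? YES
  n = 864: C(864, 8) = 7455455062926006708; 7455455062926006708 < 7450580596923828125? NO
  n = 865: C(865, 8) = 7525050909487743060; 7525050909487743060 < 7450580596923828125? NO
  n = 866: C(866, 8) = 7595214554331451620; 7595214554331451620 < 7450580596923828125? NO
The largest n with C(n, 8) < 7450580596923828125 is n = 863 (where E[X] = 7386423071602617757/7450580596923828125 ≈ 0.991389). Hence R_5(8) > 863, i.e. R_5(8) ≥ 864.

Largest n = 863; hence R_5(8) > 863.


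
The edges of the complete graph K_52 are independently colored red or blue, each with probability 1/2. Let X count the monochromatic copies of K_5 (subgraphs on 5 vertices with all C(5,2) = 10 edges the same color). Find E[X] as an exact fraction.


Let X = Σ_S X_S over the C(52, 5) = 2598960 subsets S of size 5, where X_S = 1 if the K_5 on S is monochromatic.
For a fixed S, the K_5 on S has C(5, 2) = 10 edges. P[all 10 edges red] = (1/2)^10, and likewise for blue, so P[monochromatic] = 2·(1/2)^10 = 2^{1 − 10} = 1/512.
Summing: E[X] = C(52, 5) · 2^{1 − 10} = 2598960 · 1/512 = 162435/32.
Numerically: E[X] ≈ 5076.09375.

E[X] = C(52,5)·2^(1−C(5,2)) = 162435/32 ≈ 5076.09375.


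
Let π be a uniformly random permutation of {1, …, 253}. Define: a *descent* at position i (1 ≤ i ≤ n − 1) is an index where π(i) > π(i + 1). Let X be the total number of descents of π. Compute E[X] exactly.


Write X = Σ X_I over i = 1, …, 252, with X_I the indicator of one descent.
There are 252 indicators.
For each fixed i, the pair (π(i), π(i+1)) is a uniformly random ordered pair of distinct values from {1, …, 253}; by symmetry P[π(i) > π(i+1)] = 1/2.
By linearity: E[X] = 252 · (1/2) = (253 − 1) · (1/2) = 126 ≈ 126.000.

E[X] = 126 = 126.000.


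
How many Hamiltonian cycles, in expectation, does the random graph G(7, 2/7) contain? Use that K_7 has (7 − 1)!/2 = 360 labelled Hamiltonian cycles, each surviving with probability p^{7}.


K_7 has (7 − 1)!/2 = 360 labelled Hamiltonian cycles.
For each such Hamiltonian cycle H, let X_H = 1 if all 7 edges of H are present in G. Then P[X_H = 1] = p^{7} = (2/7)^{7} = 128/823543.
By linearity: E[X] = Σ_H E[X_H] = 360 · p^{7} = 360 · 128/823543 = 46080/823543.
Numerically: E[X] ≈ 0.055953.

E[X] = 360 · (2/7)^{7} = 46080/823543 ≈ 0.055953.


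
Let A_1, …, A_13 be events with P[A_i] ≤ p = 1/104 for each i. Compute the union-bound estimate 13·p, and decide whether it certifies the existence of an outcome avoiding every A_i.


Union bound: P[∪_{i=1}^{13} A_i] ≤ Σ_i P[A_i] ≤ 13·p = 13·(1/104) = 1/8.
Numerically: 1/8 ≈ 0.125000.
Is 1/8 < 1? YES.
Since P[∪ A_i] ≤ 1/8 < 1, the complement has P[∩ A_i^c] ≥ 1 − 1/8 = 7/8 > 0, so some outcome avoids every A_i.

13·p = 1/8 ≈ 0.125000; existence CERTIFIED by the union bound.


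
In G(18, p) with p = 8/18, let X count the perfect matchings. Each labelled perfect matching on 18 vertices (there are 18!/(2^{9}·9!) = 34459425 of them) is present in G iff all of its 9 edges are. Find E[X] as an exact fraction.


K_18 has 18!/(2^{9}·9!) = 34459425 labelled perfect matchings.
For each such perfect matching H, let X_H = 1 if all 9 edges of H are present in G. Then P[X_H = 1] = p^{9} = (4/9)^{9} = 262144/387420489.
Summing the indicators: E[X] = Σ_H E[X_H] = 34459425 · p^{9} = 34459425 · 262144/387420489 = 111522611200/4782969.
Numerically: E[X] ≈ 23317.

E[X] = 34459425 · (4/9)^{9} = 111522611200/4782969 ≈ 23317.


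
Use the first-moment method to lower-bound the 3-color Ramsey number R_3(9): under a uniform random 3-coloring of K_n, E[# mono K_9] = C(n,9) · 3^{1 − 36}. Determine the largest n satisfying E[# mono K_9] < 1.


We need C(n, 9) · 3^{1 − 36} < 1, i.e. C(n, 9) < 3^{36 − 1} = 50031545098999707.
Check values of n near the boundary:
  n = 300: C(300, 9) = 48052241692154700; 48052241692154700 < 50031545098999707? YES
  n = 301: C(301, 9) = 49533303936090975; 49533303936090975 < 50031545098999707? YES
  n = 302: C(302, 9) = 51054804739588650; 51054804739588650 < 50031545098999707? NO
  n = 303: C(303, 9) = 52617706925494425; 52617706925494425 < 50031545098999707? NO
  n = 304: C(304, 9) = 54222992899492560; 54222992899492560 < 50031545098999707? NO
The largest n with C(n, 9) < 50031545098999707 is n = 301 (where E[X] = 16511101312030325/16677181699666569 ≈ 0.9900415). Hence R_3(9) > 301, i.e. R_3(9) ≥ 302.

Largest n = 301; hence R_3(9) > 301.


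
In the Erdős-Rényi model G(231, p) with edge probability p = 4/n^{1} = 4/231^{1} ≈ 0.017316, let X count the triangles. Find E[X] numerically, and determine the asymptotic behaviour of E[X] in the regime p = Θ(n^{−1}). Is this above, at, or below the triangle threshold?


Number of potential triangles: C(231, 3) = 2027795.
Each occurs with probability p³ ≈ (0.017316)³ ≈ 5.19211179e-06.
By linearity: E[X] = C(231, 3)·p³ ≈ 2027795 · 5.19211179e-06 ≈ 10.528538.
Here α = 1, so p = 4/n is exactly at the triangle threshold p ~ 1/n. Asymptotically E[X] → c³/6 = 4³/6 = 32/3 ≈ 10.666667, a bounded constant. In this regime the triangle count is asymptotically Poisson(c³/6).

E[X] ≈ 10.528538; in regime p = Θ(1/n^{1}) E[X] stays bounded (at the triangle threshold p ~ 1/n).


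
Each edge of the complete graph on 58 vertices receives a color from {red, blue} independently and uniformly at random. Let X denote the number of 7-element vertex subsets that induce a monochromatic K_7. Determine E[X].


Let X = Σ_S X_S over the C(58, 7) = 300674088 subsets S of size 7, where X_S = 1 if the K_7 on S is monochromatic.
For a fixed S, the K_7 on S has C(7, 2) = 21 edges. P[all 21 edges red] = (1/2)^21, and likewise for blue, so P[monochromatic] = 2·(1/2)^21 = 2^{1 − 21} = 1/1048576.
By linearity of expectation: E[X] = C(58, 7) · 2^{1 − 21} = 300674088 · 1/1048576 = 37584261/131072.
Numerically: E[X] ≈ 286.7452.

E[X] = C(58,7)·2^(1−C(7,2)) = 37584261/131072 ≈ 286.7452.


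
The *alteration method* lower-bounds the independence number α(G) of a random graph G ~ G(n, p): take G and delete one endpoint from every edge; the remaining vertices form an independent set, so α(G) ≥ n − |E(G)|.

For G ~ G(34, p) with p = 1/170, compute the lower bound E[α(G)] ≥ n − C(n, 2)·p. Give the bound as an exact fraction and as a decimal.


E[|E(G)|] = C(34, 2)·p = 561 · (1/170) = 33/10.
E[α(G)] ≥ n − E[|E(G)|] = 34 − 33/10 = 307/10.
Numerically: ≈ 30.7000.
(This is only a lower bound; the true E[α(G)] may be larger.)

E[α(G)] ≥ 307/10 ≈ 30.7000.


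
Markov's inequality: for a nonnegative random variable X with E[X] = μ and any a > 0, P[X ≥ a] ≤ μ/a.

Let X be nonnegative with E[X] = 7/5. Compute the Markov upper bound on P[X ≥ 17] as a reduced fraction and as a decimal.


μ = E[X] = 7/5, a = 17.
Markov: P[X ≥ 17] ≤ μ/a = (7/5)/17 = 7/85.
Numerically: ≈ 0.0824.
(Since a = 17 > μ = 1.4000, the bound 7/85 is < 1 and informative.)

P[X ≥ 17] ≤ 7/85 ≈ 0.0824.


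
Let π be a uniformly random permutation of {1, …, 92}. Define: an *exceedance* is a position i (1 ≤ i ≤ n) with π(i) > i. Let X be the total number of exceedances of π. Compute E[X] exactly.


Write X = Σ_{i=1}^{92} X_i, where X_i = 1_{π(i) > i}.
For each fixed i, π(i) is uniform over {1, …, 92} (marginal of a uniform permutation), so P[π(i) > i] = (n − i)/n. Summing: Σ_{i=1}^{92} (n − i)/n = (0 + 1 + … + 91)/92 = 92(92 − 1)/(2·92) = (92 − 1)/2.
Hence E[X] = Σ_{i=1}^{92} (92 − i)/92 = 91/2 ≈ 45.500000.

E[X] = 91/2 = 45.500000.


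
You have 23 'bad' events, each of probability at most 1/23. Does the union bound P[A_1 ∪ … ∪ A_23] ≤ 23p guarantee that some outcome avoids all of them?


Union bound: P[∪_{i=1}^{23} A_i] ≤ Σ_i P[A_i] ≤ 23·p = 23·(1/23) = 1.
Numerically: 1 ≈ 1.000.
Is 1 < 1? NO.
Since the bound 1 is ≥ 1, the union bound is uninformative here; it does NOT by itself certify existence.

23·p = 1 ≈ 1.000; existence NOT certified by the union bound.


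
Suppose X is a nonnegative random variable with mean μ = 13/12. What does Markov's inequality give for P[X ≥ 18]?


μ = E[X] = 13/12, a = 18.
Markov: P[X ≥ 18] ≤ μ/a = (13/12)/18 = 13/216.
Numerically: ≈ 0.0602.
(Since a = 18 > μ = 1.0833, the bound 13/216 is < 1 and informative.)

P[X ≥ 18] ≤ 13/216 ≈ 0.0602.


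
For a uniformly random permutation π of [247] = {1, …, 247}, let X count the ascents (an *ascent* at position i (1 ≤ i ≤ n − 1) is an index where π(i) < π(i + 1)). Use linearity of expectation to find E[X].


Write X = Σ X_I over i = 1, …, 246, with X_I the indicator of one ascent.
There are 246 indicators.
For each fixed i, the pair (π(i), π(i+1)) is a uniformly random ordered pair of distinct values from {1, …, 247}; by symmetry P[π(i) < π(i+1)] = 1/2.
By linearity: E[X] = 246 · (1/2) = (247 − 1) · (1/2) = 123 ≈ 123.000000.

E[X] = 123 = 123.000000.


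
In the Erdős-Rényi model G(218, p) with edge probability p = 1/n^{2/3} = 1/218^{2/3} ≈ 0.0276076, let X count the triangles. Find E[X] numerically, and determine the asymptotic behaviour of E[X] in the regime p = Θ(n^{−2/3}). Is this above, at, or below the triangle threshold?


Number of potential triangles: C(218, 3) = 1703016.
Each occurs with probability p³ ≈ (0.0276076)³ ≈ 2.10419998e-05.
By linearity: E[X] = C(218, 3)·p³ ≈ 1703016 · 2.10419998e-05 ≈ 35.834862.
Since α = 2/3 < 1, p = c/n^{2/3} ≫ 1/n is above the triangle threshold p ~ 1/n. Asymptotically E[X] ~ (c³/6)·n^{3(1−α)} = (1³/6)·n^{1} → ∞; triangles are abundant w.h.p.

E[X] ≈ 35.834862; in regime p = Θ(1/n^{2/3}) E[X] diverges (above the triangle threshold p ~ 1/n).


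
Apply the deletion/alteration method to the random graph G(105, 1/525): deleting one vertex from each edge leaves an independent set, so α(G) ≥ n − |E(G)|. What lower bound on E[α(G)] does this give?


E[|E(G)|] = C(105, 2)·p = 5460 · (1/525) = 52/5.
E[α(G)] ≥ n − E[|E(G)|] = 105 − 52/5 = 473/5.
Numerically: ≈ 94.600000.
(This is only a lower bound; the true E[α(G)] may be larger.)

E[α(G)] ≥ 473/5 ≈ 94.600000.


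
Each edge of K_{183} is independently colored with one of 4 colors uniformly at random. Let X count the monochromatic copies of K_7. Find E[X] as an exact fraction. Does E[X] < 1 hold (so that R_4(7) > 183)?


E[X] = C(183, 7) · 4^{1 − 21} = 1214197462413 · 4^{−20} = 1214197462413/1099511627776.
As a reduced fraction: E[X] = 1214197462413/1099511627776 ≈ 1.1043062.
Is E[X] < 1? NO.
Since E[X] ≥ 1, the first-moment bound is inconclusive at n = 183; it does NOT by itself certify R_4(7) > 183.

E[X] = 1214197462413/1099511627776 ≈ 1.1043062; E[X] ≥ 1; first-moment method inconclusive here.


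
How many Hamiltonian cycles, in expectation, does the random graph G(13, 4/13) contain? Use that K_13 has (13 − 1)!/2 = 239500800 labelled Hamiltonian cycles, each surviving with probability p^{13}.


K_13 has (13 − 1)!/2 = 239500800 labelled Hamiltonian cycles.
For each such Hamiltonian cycle H, let X_H = 1 if all 13 edges of H are present in G. Then P[X_H = 1] = p^{13} = (4/13)^{13} = 67108864/302875106592253.
Summing the indicators: E[X] = Σ_H E[X_H] = 239500800 · p^{13} = 239500800 · 67108864/302875106592253 = 16072626615091200/302875106592253.
Numerically: E[X] ≈ 53.07.

E[X] = 239500800 · (4/13)^{13} = 16072626615091200/302875106592253 ≈ 53.07.


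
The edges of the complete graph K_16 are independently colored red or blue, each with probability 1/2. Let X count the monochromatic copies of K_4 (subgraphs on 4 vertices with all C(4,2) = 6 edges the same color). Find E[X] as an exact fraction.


Let X = Σ_S X_S over the C(16, 4) = 1820 subsets S of size 4, where X_S = 1 if the K_4 on S is monochromatic.
For a fixed S, the K_4 on S has C(4, 2) = 6 edges. P[all 6 edges red] = (1/2)^6, and likewise for blue, so P[monochromatic] = 2·(1/2)^6 = 2^{1 − 6} = 1/32.
Summing: E[X] = C(16, 4) · 2^{1 − 6} = 1820 · 1/32 = 455/8.
Numerically: E[X] ≈ 56.87500.

E[X] = C(16,4)·2^(1−C(4,2)) = 455/8 ≈ 56.87500.


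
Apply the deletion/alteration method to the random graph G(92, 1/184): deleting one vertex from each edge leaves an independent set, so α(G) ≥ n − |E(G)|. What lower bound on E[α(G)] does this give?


E[|E(G)|] = C(92, 2)·p = 4186 · (1/184) = 91/4.
E[α(G)] ≥ n − E[|E(G)|] = 92 − 91/4 = 277/4.
Numerically: ≈ 69.25000.
(This is only a lower bound; the true E[α(G)] may be larger.)

E[α(G)] ≥ 277/4 ≈ 69.25000.


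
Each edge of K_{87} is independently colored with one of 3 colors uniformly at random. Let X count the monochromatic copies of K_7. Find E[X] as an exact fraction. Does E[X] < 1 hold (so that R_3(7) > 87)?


E[X] = C(87, 7) · 3^{1 − 21} = 5843355957 · 3^{−20} = 5843355957/3486784401.
As a reduced fraction: E[X] = 72140197/43046721 ≈ 1.6759.
Is E[X] < 1? NO.
Since E[X] ≥ 1, the first-moment bound is inconclusive at n = 87; it does NOT by itself certify R_3(7) > 87.

E[X] = 72140197/43046721 ≈ 1.6759; E[X] ≥ 1; first-moment method inconclusive here.


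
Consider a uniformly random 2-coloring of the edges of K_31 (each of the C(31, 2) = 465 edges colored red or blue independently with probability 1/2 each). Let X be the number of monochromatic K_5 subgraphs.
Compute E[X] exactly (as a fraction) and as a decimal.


Let X = Σ_S X_S over the C(31, 5) = 169911 subsets S of size 5, where X_S = 1 if the K_5 on S is monochromatic.
For a fixed S, the K_5 on S has C(5, 2) = 10 edges. P[all 10 edges red] = (1/2)^10, and likewise for blue, so P[monochromatic] = 2·(1/2)^10 = 2^{1 − 10} = 1/512.
By linearity of expectation: E[X] = C(31, 5) · 2^{1 − 10} = 169911 · 1/512 = 169911/512.
Numerically: E[X] ≈ 331.85742.

E[X] = C(31,5)·2^(1−C(5,2)) = 169911/512 ≈ 331.85742.


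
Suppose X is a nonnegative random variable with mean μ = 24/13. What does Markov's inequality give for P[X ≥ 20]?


μ = E[X] = 24/13, a = 20.
Markov: P[X ≥ 20] ≤ μ/a = (24/13)/20 = 6/65.
Numerically: ≈ 0.092.
(Since a = 20 > μ = 1.846, the bound 6/65 is < 1 and informative.)

P[X ≥ 20] ≤ 6/65 ≈ 0.092.


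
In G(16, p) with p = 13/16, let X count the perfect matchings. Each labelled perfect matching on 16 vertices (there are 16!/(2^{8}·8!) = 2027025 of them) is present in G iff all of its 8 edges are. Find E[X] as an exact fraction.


K_16 has 16!/(2^{8}·8!) = 2027025 labelled perfect matchings.
For each such perfect matching H, let X_H = 1 if all 8 edges of H are present in G. Then P[X_H = 1] = p^{8} = (13/16)^{8} = 815730721/4294967296.
By linearity of expectation: E[X] = Σ_H E[X_H] = 2027025 · p^{8} = 2027025 · 815730721/4294967296 = 1653506564735025/4294967296.
Numerically: E[X] ≈ 3.85e+05.

E[X] = 2027025 · (13/16)^{8} = 1653506564735025/4294967296 ≈ 3.85e+05.


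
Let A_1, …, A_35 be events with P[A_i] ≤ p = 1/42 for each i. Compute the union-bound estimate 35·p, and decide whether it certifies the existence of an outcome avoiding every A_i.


Union bound: P[∪_{i=1}^{35} A_i] ≤ Σ_i P[A_i] ≤ 35·p = 35·(1/42) = 5/6.
Numerically: 5/6 ≈ 0.833.
Is 5/6 < 1? YES.
Since P[∪ A_i] ≤ 5/6 < 1, the complement has P[∩ A_i^c] ≥ 1 − 5/6 = 1/6 > 0, so some outcome avoids every A_i.

35·p = 5/6 ≈ 0.833; existence CERTIFIED by the union bound.


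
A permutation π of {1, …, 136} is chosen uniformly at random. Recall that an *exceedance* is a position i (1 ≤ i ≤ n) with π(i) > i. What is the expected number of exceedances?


Write X = Σ_{i=1}^{136} X_i, where X_i = 1_{π(i) > i}.
For each fixed i, π(i) is uniform over {1, …, 136} (marginal of a uniform permutation), so P[π(i) > i] = (n − i)/n. Summing: Σ_{i=1}^{136} (n − i)/n = (0 + 1 + … + 135)/136 = 136(136 − 1)/(2·136) = (136 − 1)/2.
Hence E[X] = Σ_{i=1}^{136} (136 − i)/136 = 135/2 ≈ 67.500000.

E[X] = 135/2 = 67.500000.


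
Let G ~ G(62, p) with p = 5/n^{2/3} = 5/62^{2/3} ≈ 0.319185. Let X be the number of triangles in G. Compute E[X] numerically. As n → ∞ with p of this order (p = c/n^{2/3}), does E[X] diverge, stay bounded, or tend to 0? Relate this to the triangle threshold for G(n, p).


Number of potential triangles: C(62, 3) = 37820.
Each occurs with probability p³ ≈ (0.319185)³ ≈ 3.25182102e-02.
By linearity: E[X] = C(62, 3)·p³ ≈ 37820 · 3.25182102e-02 ≈ 1229.838710.
Since α = 2/3 < 1, p = c/n^{2/3} ≫ 1/n is above the triangle threshold p ~ 1/n. Asymptotically E[X] ~ (c³/6)·n^{3(1−α)} = (5³/6)·n^{1} → ∞; triangles are abundant w.h.p.

E[X] ≈ 1229.838710; in regime p = Θ(1/n^{2/3}) E[X] diverges (above the triangle threshold p ~ 1/n).
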